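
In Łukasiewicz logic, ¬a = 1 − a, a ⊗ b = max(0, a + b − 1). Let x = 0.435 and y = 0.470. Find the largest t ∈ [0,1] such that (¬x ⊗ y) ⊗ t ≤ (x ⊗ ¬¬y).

¬x = 1 − 0.435 = 0.565
¬x ⊗ y = max(0, 0.565 + 0.470 − 1) = max(0, 0.035) = 0.035
So the left factor is ¬x ⊗ y = 0.035.
¬y = 1 − 0.470 = 0.530
¬¬y = 1 − 0.530 = 0.470
x ⊗ ¬¬y = max(0, 0.435 + 0.470 − 1) = max(0, -0.095) = 0.000
So the right-hand bound is x ⊗ ¬¬y = 0.000.
The residuum of the Łukasiewicz t-norm gives the supremum: min(1, 1 − 0.035 + 0.000).
1 − 0.035 + 0.000 = 0.965, so t = min(1, 0.965) = 0.965.
Check: 0.035 ⊗ 0.965 = max(0, 0.000) = 0.000 ≤ 0.000.

0.965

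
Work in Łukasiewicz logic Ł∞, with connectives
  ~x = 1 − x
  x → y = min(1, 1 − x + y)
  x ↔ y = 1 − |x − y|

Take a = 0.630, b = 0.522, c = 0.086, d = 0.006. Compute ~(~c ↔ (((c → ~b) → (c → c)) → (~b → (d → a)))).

0.086

~c = 1 − 0.086 = 0.914
~b = 1 − 0.522 = 0.478
c → ~b = min(1, 1 − 0.086 + 0.478) = min(1, 1.392) = 1.000
c → c = min(1, 1 − 0.086 + 0.086) = min(1, 1.000) = 1.000
(c → ~b) → (c → c) = min(1, 1 − 1.000 + 1.000) = min(1, 1.000) = 1.000
d → a = min(1, 1 − 0.006 + 0.630) = min(1, 1.624) = 1.000
~b → (d → a) = min(1, 1 − 0.478 + 1.000) = min(1, 1.522) = 1.000
((c → ~b) → (c → c)) → (~b → (d → a)) = min(1, 1 − 1.000 + 1.000) = min(1, 1.000) = 1.000
~c ↔ (((c → ~b) → (c → c)) → (~b → (d → a))) = 1 − |0.914 − 1.000| = 1 − 0.086 = 0.914
~(~c ↔ (((c → ~b) → (c → c)) → (~b → (d → a)))) = 1 − 0.914 = 0.086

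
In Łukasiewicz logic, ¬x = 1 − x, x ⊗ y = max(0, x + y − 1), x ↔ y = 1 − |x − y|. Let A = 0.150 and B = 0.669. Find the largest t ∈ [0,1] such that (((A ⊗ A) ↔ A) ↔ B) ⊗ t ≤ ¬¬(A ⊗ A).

0.181

A ⊗ A = max(0, 0.150 + 0.150 − 1) = max(0, -0.700) = 0.000
(A ⊗ A) ↔ A = 1 − |0.000 − 0.150| = 1 − 0.150 = 0.850
((A ⊗ A) ↔ A) ↔ B = 1 − |0.850 − 0.669| = 1 − 0.181 = 0.819
So the left factor is ((A ⊗ A) ↔ A) ↔ B = 0.819.
¬(A ⊗ A) = 1 − 0.000 = 1.000
¬¬(A ⊗ A) = 1 − 1.000 = 0.000
So the right-hand bound is ¬¬(A ⊗ A) = 0.000.
The residuum of the Łukasiewicz t-norm gives the supremum: min(1, 1 − 0.819 + 0.000).
1 − 0.819 + 0.000 = 0.181, so t = min(1, 0.181) = 0.181.
Check: 0.819 ⊗ 0.181 = max(0, 0.000) = 0.000 ≤ 0.000.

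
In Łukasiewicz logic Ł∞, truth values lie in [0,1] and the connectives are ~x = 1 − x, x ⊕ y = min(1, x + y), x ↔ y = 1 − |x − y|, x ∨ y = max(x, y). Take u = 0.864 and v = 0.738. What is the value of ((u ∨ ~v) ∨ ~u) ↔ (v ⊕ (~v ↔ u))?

~v = 1 − 0.738 = 0.262
u ∨ ~v = max(0.864, 0.262) = 0.864
~u = 1 − 0.864 = 0.136
(u ∨ ~v) ∨ ~u = max(0.864, 0.136) = 0.864
~v ↔ u = 1 − |0.262 − 0.864| = 1 − 0.602 = 0.398
v ⊕ (~v ↔ u) = min(1, 0.738 + 0.398) = min(1, 1.136) = 1.000
((u ∨ ~v) ∨ ~u) ↔ (v ⊕ (~v ↔ u)) = 1 − |0.864 − 1.000| = 1 − 0.136 = 0.864

0.864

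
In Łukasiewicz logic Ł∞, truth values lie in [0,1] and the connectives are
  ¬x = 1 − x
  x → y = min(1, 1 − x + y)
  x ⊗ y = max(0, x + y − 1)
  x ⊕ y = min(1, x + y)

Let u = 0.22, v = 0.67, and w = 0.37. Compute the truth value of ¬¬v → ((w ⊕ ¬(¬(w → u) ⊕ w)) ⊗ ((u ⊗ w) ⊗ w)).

0.33

¬v = 1 − 0.67 = 0.33
¬¬v = 1 − 0.33 = 0.67
w → u = min(1, 1 − 0.37 + 0.22) = min(1, 0.85) = 0.85
¬(w → u) = 1 − 0.85 = 0.15
¬(w → u) ⊕ w = min(1, 0.15 + 0.37) = min(1, 0.52) = 0.52
¬(¬(w → u) ⊕ w) = 1 − 0.52 = 0.48
w ⊕ ¬(¬(w → u) ⊕ w) = min(1, 0.37 + 0.48) = min(1, 0.85) = 0.85
u ⊗ w = max(0, 0.22 + 0.37 − 1) = max(0, -0.41) = 0.00
(u ⊗ w) ⊗ w = max(0, 0.00 + 0.37 − 1) = max(0, -0.63) = 0.00
(w ⊕ ¬(¬(w → u) ⊕ w)) ⊗ ((u ⊗ w) ⊗ w) = max(0, 0.85 + 0.00 − 1) = max(0, -0.15) = 0.00
¬¬v → ((w ⊕ ¬(¬(w → u) ⊕ w)) ⊗ ((u ⊗ w) ⊗ w)) = min(1, 1 − 0.67 + 0.00) = min(1, 0.33) = 0.33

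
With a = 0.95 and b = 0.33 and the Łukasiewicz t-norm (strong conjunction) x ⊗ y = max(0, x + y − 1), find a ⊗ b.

a ⊗ b = max(0, 0.95 + 0.33 − 1) = max(0, 0.28) = 0.28
For comparison, the Gödel (minimum) t-norm min(x, y) would give 0.33.

0.28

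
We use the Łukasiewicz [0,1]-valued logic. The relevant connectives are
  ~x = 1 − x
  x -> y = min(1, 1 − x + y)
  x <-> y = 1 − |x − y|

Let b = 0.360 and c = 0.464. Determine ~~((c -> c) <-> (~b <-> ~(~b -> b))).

c -> c = min(1, 1 − 0.464 + 0.464) = min(1, 1.000) = 1.000
~b = 1 − 0.360 = 0.640
~b -> b = min(1, 1 − 0.640 + 0.360) = min(1, 0.720) = 0.720
~(~b -> b) = 1 − 0.720 = 0.280
~b <-> ~(~b -> b) = 1 − |0.640 − 0.280| = 1 − 0.360 = 0.640
(c -> c) <-> (~b <-> ~(~b -> b)) = 1 − |1.000 − 0.640| = 1 − 0.360 = 0.640
~((c -> c) <-> (~b <-> ~(~b -> b))) = 1 − 0.640 = 0.360
~~((c -> c) <-> (~b <-> ~(~b -> b))) = 1 − 0.360 = 0.640

0.640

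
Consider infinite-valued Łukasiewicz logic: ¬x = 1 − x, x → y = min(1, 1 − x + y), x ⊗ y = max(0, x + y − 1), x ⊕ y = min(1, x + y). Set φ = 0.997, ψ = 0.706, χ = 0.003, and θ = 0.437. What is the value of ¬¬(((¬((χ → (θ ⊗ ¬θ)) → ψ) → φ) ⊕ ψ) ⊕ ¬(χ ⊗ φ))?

1.000

¬θ = 1 − 0.437 = 0.563
θ ⊗ ¬θ = max(0, 0.437 + 0.563 − 1) = max(0, 0.000) = 0.000
χ → (θ ⊗ ¬θ) = min(1, 1 − 0.003 + 0.000) = min(1, 0.997) = 0.997
(χ → (θ ⊗ ¬θ)) → ψ = min(1, 1 − 0.997 + 0.706) = min(1, 0.709) = 0.709
¬((χ → (θ ⊗ ¬θ)) → ψ) = 1 − 0.709 = 0.291
¬((χ → (θ ⊗ ¬θ)) → ψ) → φ = min(1, 1 − 0.291 + 0.997) = min(1, 1.706) = 1.000
(¬((χ → (θ ⊗ ¬θ)) → ψ) → φ) ⊕ ψ = min(1, 1.000 + 0.706) = min(1, 1.706) = 1.000
χ ⊗ φ = max(0, 0.003 + 0.997 − 1) = max(0, 0.000) = 0.000
¬(χ ⊗ φ) = 1 − 0.000 = 1.000
((¬((χ → (θ ⊗ ¬θ)) → ψ) → φ) ⊕ ψ) ⊕ ¬(χ ⊗ φ) = min(1, 1.000 + 1.000) = min(1, 2.000) = 1.000
¬(((¬((χ → (θ ⊗ ¬θ)) → ψ) → φ) ⊕ ψ) ⊕ ¬(χ ⊗ φ)) = 1 − 1.000 = 0.000
¬¬(((¬((χ → (θ ⊗ ¬θ)) → ψ) → φ) ⊕ ψ) ⊕ ¬(χ ⊗ φ)) = 1 − 0.000 = 1.000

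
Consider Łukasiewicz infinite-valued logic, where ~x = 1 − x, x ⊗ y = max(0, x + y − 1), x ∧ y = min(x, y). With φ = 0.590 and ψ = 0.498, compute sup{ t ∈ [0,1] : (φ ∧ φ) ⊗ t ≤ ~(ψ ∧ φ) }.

φ ∧ φ = min(0.590, 0.590) = 0.590
So the left factor is φ ∧ φ = 0.590.
ψ ∧ φ = min(0.498, 0.590) = 0.498
~(ψ ∧ φ) = 1 − 0.498 = 0.502
So the right-hand bound is ~(ψ ∧ φ) = 0.502.
The residuum of the Łukasiewicz t-norm gives the supremum: min(1, 1 − 0.590 + 0.502).
1 − 0.590 + 0.502 = 0.912, so t = min(1, 0.912) = 0.912.
Check: 0.590 ⊗ 0.912 = max(0, 0.502) = 0.502 ≤ 0.502.

0.912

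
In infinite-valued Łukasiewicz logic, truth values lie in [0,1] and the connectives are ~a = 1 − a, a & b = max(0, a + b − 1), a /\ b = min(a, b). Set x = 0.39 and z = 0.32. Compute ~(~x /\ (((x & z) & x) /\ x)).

1.00

~x = 1 − 0.39 = 0.61
x & z = max(0, 0.39 + 0.32 − 1) = max(0, -0.29) = 0.00
(x & z) & x = max(0, 0.00 + 0.39 − 1) = max(0, -0.61) = 0.00
((x & z) & x) /\ x = min(0.00, 0.39) = 0.00
~x /\ (((x & z) & x) /\ x) = min(0.61, 0.00) = 0.00
~(~x /\ (((x & z) & x) /\ x)) = 1 − 0.00 = 1.00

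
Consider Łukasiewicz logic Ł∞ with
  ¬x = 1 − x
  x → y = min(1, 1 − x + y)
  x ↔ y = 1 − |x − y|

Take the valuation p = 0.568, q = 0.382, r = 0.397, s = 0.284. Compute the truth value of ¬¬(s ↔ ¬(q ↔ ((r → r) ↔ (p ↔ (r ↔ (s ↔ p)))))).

0.779

r → r = min(1, 1 − 0.397 + 0.397) = min(1, 1.000) = 1.000
s ↔ p = 1 − |0.284 − 0.568| = 1 − 0.284 = 0.716
r ↔ (s ↔ p) = 1 − |0.397 − 0.716| = 1 − 0.319 = 0.681
p ↔ (r ↔ (s ↔ p)) = 1 − |0.568 − 0.681| = 1 − 0.113 = 0.887
(r → r) ↔ (p ↔ (r ↔ (s ↔ p))) = 1 − |1.000 − 0.887| = 1 − 0.113 = 0.887
q ↔ ((r → r) ↔ (p ↔ (r ↔ (s ↔ p)))) = 1 − |0.382 − 0.887| = 1 − 0.505 = 0.495
¬(q ↔ ((r → r) ↔ (p ↔ (r ↔ (s ↔ p))))) = 1 − 0.495 = 0.505
s ↔ ¬(q ↔ ((r → r) ↔ (p ↔ (r ↔ (s ↔ p))))) = 1 − |0.284 − 0.505| = 1 − 0.221 = 0.779
¬(s ↔ ¬(q ↔ ((r → r) ↔ (p ↔ (r ↔ (s ↔ p)))))) = 1 − 0.779 = 0.221
¬¬(s ↔ ¬(q ↔ ((r → r) ↔ (p ↔ (r ↔ (s ↔ p)))))) = 1 − 0.221 = 0.779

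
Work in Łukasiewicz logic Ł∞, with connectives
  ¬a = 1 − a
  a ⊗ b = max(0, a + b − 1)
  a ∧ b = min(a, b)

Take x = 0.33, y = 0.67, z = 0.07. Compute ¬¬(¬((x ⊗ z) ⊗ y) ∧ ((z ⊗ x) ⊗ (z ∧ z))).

0.00

x ⊗ z = max(0, 0.33 + 0.07 − 1) = max(0, -0.60) = 0.00
(x ⊗ z) ⊗ y = max(0, 0.00 + 0.67 − 1) = max(0, -0.33) = 0.00
¬((x ⊗ z) ⊗ y) = 1 − 0.00 = 1.00
z ⊗ x = max(0, 0.07 + 0.33 − 1) = max(0, -0.60) = 0.00
z ∧ z = min(0.07, 0.07) = 0.07
(z ⊗ x) ⊗ (z ∧ z) = max(0, 0.00 + 0.07 − 1) = max(0, -0.93) = 0.00
¬((x ⊗ z) ⊗ y) ∧ ((z ⊗ x) ⊗ (z ∧ z)) = min(1.00, 0.00) = 0.00
¬(¬((x ⊗ z) ⊗ y) ∧ ((z ⊗ x) ⊗ (z ∧ z))) = 1 − 0.00 = 1.00
¬¬(¬((x ⊗ z) ⊗ y) ∧ ((z ⊗ x) ⊗ (z ∧ z))) = 1 − 1.00 = 0.00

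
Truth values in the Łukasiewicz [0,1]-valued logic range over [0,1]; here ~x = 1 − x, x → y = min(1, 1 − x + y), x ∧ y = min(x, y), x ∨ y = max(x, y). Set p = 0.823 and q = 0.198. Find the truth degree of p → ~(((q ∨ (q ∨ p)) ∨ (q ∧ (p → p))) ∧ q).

q ∨ p = max(0.198, 0.823) = 0.823
q ∨ (q ∨ p) = max(0.198, 0.823) = 0.823
p → p = min(1, 1 − 0.823 + 0.823) = min(1, 1.000) = 1.000
q ∧ (p → p) = min(0.198, 1.000) = 0.198
(q ∨ (q ∨ p)) ∨ (q ∧ (p → p)) = max(0.823, 0.198) = 0.823
((q ∨ (q ∨ p)) ∨ (q ∧ (p → p))) ∧ q = min(0.823, 0.198) = 0.198
~(((q ∨ (q ∨ p)) ∨ (q ∧ (p → p))) ∧ q) = 1 − 0.198 = 0.802
p → ~(((q ∨ (q ∨ p)) ∨ (q ∧ (p → p))) ∧ q) = min(1, 1 − 0.823 + 0.802) = min(1, 0.979) = 0.979

0.979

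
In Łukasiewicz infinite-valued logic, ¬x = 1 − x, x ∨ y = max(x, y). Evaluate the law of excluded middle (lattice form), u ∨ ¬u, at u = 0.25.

0.75

¬u = 1 − 0.25 = 0.75
u ∨ ¬u = max(0.25, 0.75) = 0.75
(The value 0.75 < 1 shows this instance is not satisfied; not a Ł∞-tautology — its value is max(a, 1−a).)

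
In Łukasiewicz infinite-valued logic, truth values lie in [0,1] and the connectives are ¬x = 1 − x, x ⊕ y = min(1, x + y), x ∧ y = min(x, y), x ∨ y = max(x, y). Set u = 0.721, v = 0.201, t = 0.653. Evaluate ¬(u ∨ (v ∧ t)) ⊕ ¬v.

v ∧ t = min(0.201, 0.653) = 0.201
u ∨ (v ∧ t) = max(0.721, 0.201) = 0.721
¬(u ∨ (v ∧ t)) = 1 − 0.721 = 0.279
¬v = 1 − 0.201 = 0.799
¬(u ∨ (v ∧ t)) ⊕ ¬v = min(1, 0.279 + 0.799) = min(1, 1.078) = 1.000

1.000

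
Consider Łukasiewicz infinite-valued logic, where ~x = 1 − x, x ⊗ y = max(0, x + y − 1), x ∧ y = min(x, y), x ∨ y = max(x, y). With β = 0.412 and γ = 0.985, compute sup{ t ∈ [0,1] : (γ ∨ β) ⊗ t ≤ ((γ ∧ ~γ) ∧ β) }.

γ ∨ β = max(0.985, 0.412) = 0.985
So the left factor is γ ∨ β = 0.985.
~γ = 1 − 0.985 = 0.015
γ ∧ ~γ = min(0.985, 0.015) = 0.015
(γ ∧ ~γ) ∧ β = min(0.015, 0.412) = 0.015
So the right-hand bound is (γ ∧ ~γ) ∧ β = 0.015.
The residuum of the Łukasiewicz t-norm gives the supremum: min(1, 1 − 0.985 + 0.015).
1 − 0.985 + 0.015 = 0.030, so t = min(1, 0.030) = 0.030.
Check: 0.985 ⊗ 0.030 = max(0, 0.015) = 0.015 ≤ 0.015.

0.030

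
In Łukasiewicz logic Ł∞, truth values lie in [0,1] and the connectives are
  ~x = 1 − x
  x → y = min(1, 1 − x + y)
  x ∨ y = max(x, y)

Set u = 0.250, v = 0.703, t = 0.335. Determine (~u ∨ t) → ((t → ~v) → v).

0.991

~u = 1 − 0.250 = 0.750
~u ∨ t = max(0.750, 0.335) = 0.750
~v = 1 − 0.703 = 0.297
t → ~v = min(1, 1 − 0.335 + 0.297) = min(1, 0.962) = 0.962
(t → ~v) → v = min(1, 1 − 0.962 + 0.703) = min(1, 0.741) = 0.741
(~u ∨ t) → ((t → ~v) → v) = min(1, 1 − 0.750 + 0.741) = min(1, 0.991) = 0.991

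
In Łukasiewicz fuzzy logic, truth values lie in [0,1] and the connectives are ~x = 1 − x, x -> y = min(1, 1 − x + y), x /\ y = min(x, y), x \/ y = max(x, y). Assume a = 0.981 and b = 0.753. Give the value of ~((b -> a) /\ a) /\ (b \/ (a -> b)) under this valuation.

b -> a = min(1, 1 − 0.753 + 0.981) = min(1, 1.228) = 1.000
(b -> a) /\ a = min(1.000, 0.981) = 0.981
~((b -> a) /\ a) = 1 − 0.981 = 0.019
a -> b = min(1, 1 − 0.981 + 0.753) = min(1, 0.772) = 0.772
b \/ (a -> b) = max(0.753, 0.772) = 0.772
~((b -> a) /\ a) /\ (b \/ (a -> b)) = min(0.019, 0.772) = 0.019

0.019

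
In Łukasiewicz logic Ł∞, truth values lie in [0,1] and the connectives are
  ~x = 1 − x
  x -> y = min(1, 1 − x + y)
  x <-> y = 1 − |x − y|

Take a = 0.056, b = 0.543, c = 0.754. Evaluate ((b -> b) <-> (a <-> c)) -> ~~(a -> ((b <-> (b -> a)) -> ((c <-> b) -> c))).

b -> b = min(1, 1 − 0.543 + 0.543) = min(1, 1.000) = 1.000
a <-> c = 1 − |0.056 − 0.754| = 1 − 0.698 = 0.302
(b -> b) <-> (a <-> c) = 1 − |1.000 − 0.302| = 1 − 0.698 = 0.302
b -> a = min(1, 1 − 0.543 + 0.056) = min(1, 0.513) = 0.513
b <-> (b -> a) = 1 − |0.543 − 0.513| = 1 − 0.030 = 0.970
c <-> b = 1 − |0.754 − 0.543| = 1 − 0.211 = 0.789
(c <-> b) -> c = min(1, 1 − 0.789 + 0.754) = min(1, 0.965) = 0.965
(b <-> (b -> a)) -> ((c <-> b) -> c) = min(1, 1 − 0.970 + 0.965) = min(1, 0.995) = 0.995
a -> ((b <-> (b -> a)) -> ((c <-> b) -> c)) = min(1, 1 − 0.056 + 0.995) = min(1, 1.939) = 1.000
~(a -> ((b <-> (b -> a)) -> ((c <-> b) -> c))) = 1 − 1.000 = 0.000
~~(a -> ((b <-> (b -> a)) -> ((c <-> b) -> c))) = 1 − 0.000 = 1.000
((b -> b) <-> (a <-> c)) -> ~~(a -> ((b <-> (b -> a)) -> ((c <-> b) -> c))) = min(1, 1 − 0.302 + 1.000) = min(1, 1.698) = 1.000

1.000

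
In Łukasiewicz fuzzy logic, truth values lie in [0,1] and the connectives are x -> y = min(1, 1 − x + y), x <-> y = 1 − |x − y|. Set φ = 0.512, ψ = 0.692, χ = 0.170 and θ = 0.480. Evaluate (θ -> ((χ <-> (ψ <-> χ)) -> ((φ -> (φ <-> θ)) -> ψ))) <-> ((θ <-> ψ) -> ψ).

ψ <-> χ = 1 − |0.692 − 0.170| = 1 − 0.522 = 0.478
χ <-> (ψ <-> χ) = 1 − |0.170 − 0.478| = 1 − 0.308 = 0.692
φ <-> θ = 1 − |0.512 − 0.480| = 1 − 0.032 = 0.968
φ -> (φ <-> θ) = min(1, 1 − 0.512 + 0.968) = min(1, 1.456) = 1.000
(φ -> (φ <-> θ)) -> ψ = min(1, 1 − 1.000 + 0.692) = min(1, 0.692) = 0.692
(χ <-> (ψ <-> χ)) -> ((φ -> (φ <-> θ)) -> ψ) = min(1, 1 − 0.692 + 0.692) = min(1, 1.000) = 1.000
θ -> ((χ <-> (ψ <-> χ)) -> ((φ -> (φ <-> θ)) -> ψ)) = min(1, 1 − 0.480 + 1.000) = min(1, 1.520) = 1.000
θ <-> ψ = 1 − |0.480 − 0.692| = 1 − 0.212 = 0.788
(θ <-> ψ) -> ψ = min(1, 1 − 0.788 + 0.692) = min(1, 0.904) = 0.904
(θ -> ((χ <-> (ψ <-> χ)) -> ((φ -> (φ <-> θ)) -> ψ))) <-> ((θ <-> ψ) -> ψ) = 1 − |1.000 − 0.904| = 1 − 0.096 = 0.904

0.904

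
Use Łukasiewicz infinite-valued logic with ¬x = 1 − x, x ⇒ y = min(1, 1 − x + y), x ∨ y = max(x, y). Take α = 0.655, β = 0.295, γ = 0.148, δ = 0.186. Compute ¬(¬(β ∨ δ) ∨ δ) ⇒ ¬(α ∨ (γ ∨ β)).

1.000

β ∨ δ = max(0.295, 0.186) = 0.295
¬(β ∨ δ) = 1 − 0.295 = 0.705
¬(β ∨ δ) ∨ δ = max(0.705, 0.186) = 0.705
¬(¬(β ∨ δ) ∨ δ) = 1 − 0.705 = 0.295
γ ∨ β = max(0.148, 0.295) = 0.295
α ∨ (γ ∨ β) = max(0.655, 0.295) = 0.655
¬(α ∨ (γ ∨ β)) = 1 − 0.655 = 0.345
¬(¬(β ∨ δ) ∨ δ) ⇒ ¬(α ∨ (γ ∨ β)) = min(1, 1 − 0.295 + 0.345) = min(1, 1.050) = 1.000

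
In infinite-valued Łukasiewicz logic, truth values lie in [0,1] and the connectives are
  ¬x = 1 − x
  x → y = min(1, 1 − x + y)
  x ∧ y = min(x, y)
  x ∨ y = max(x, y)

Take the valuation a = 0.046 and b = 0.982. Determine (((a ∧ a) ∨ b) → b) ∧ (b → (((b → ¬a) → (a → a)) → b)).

a ∧ a = min(0.046, 0.046) = 0.046
(a ∧ a) ∨ b = max(0.046, 0.982) = 0.982
((a ∧ a) ∨ b) → b = min(1, 1 − 0.982 + 0.982) = min(1, 1.000) = 1.000
¬a = 1 − 0.046 = 0.954
b → ¬a = min(1, 1 − 0.982 + 0.954) = min(1, 0.972) = 0.972
a → a = min(1, 1 − 0.046 + 0.046) = min(1, 1.000) = 1.000
(b → ¬a) → (a → a) = min(1, 1 − 0.972 + 1.000) = min(1, 1.028) = 1.000
((b → ¬a) → (a → a)) → b = min(1, 1 − 1.000 + 0.982) = min(1, 0.982) = 0.982
b → (((b → ¬a) → (a → a)) → b) = min(1, 1 − 0.982 + 0.982) = min(1, 1.000) = 1.000
(((a ∧ a) ∨ b) → b) ∧ (b → (((b → ¬a) → (a → a)) → b)) = min(1.000, 1.000) = 1.000

1.000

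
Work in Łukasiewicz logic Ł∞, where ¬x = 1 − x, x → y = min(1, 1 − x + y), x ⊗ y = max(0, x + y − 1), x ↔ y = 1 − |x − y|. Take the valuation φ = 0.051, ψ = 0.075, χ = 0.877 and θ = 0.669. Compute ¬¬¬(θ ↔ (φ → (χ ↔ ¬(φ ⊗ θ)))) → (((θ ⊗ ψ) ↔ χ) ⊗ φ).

0.669

φ ⊗ θ = max(0, 0.051 + 0.669 − 1) = max(0, -0.280) = 0.000
¬(φ ⊗ θ) = 1 − 0.000 = 1.000
χ ↔ ¬(φ ⊗ θ) = 1 − |0.877 − 1.000| = 1 − 0.123 = 0.877
φ → (χ ↔ ¬(φ ⊗ θ)) = min(1, 1 − 0.051 + 0.877) = min(1, 1.826) = 1.000
θ ↔ (φ → (χ ↔ ¬(φ ⊗ θ))) = 1 − |0.669 − 1.000| = 1 − 0.331 = 0.669
¬(θ ↔ (φ → (χ ↔ ¬(φ ⊗ θ)))) = 1 − 0.669 = 0.331
¬¬(θ ↔ (φ → (χ ↔ ¬(φ ⊗ θ)))) = 1 − 0.331 = 0.669
¬¬¬(θ ↔ (φ → (χ ↔ ¬(φ ⊗ θ)))) = 1 − 0.669 = 0.331
θ ⊗ ψ = max(0, 0.669 + 0.075 − 1) = max(0, -0.256) = 0.000
(θ ⊗ ψ) ↔ χ = 1 − |0.000 − 0.877| = 1 − 0.877 = 0.123
((θ ⊗ ψ) ↔ χ) ⊗ φ = max(0, 0.123 + 0.051 − 1) = max(0, -0.826) = 0.000
¬¬¬(θ ↔ (φ → (χ ↔ ¬(φ ⊗ θ)))) → (((θ ⊗ ψ) ↔ χ) ⊗ φ) = min(1, 1 − 0.331 + 0.000) = min(1, 0.669) = 0.669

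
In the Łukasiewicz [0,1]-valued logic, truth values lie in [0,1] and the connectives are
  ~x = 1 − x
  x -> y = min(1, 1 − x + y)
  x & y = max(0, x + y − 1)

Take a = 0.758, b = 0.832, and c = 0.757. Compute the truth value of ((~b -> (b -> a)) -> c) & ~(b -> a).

~b = 1 − 0.832 = 0.168
b -> a = min(1, 1 − 0.832 + 0.758) = min(1, 0.926) = 0.926
~b -> (b -> a) = min(1, 1 − 0.168 + 0.926) = min(1, 1.758) = 1.000
(~b -> (b -> a)) -> c = min(1, 1 − 1.000 + 0.757) = min(1, 0.757) = 0.757
~(b -> a) = 1 − 0.926 = 0.074
((~b -> (b -> a)) -> c) & ~(b -> a) = max(0, 0.757 + 0.074 − 1) = max(0, -0.169) = 0.000

0.000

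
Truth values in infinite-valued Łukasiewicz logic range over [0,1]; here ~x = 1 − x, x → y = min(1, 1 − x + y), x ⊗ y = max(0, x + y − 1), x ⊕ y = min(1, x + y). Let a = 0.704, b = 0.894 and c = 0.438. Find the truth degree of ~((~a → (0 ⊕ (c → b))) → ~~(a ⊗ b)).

~a = 1 − 0.704 = 0.296
c → b = min(1, 1 − 0.438 + 0.894) = min(1, 1.456) = 1.000
0 ⊕ (c → b) = min(1, 0.000 + 1.000) = min(1, 1.000) = 1.000
~a → (0 ⊕ (c → b)) = min(1, 1 − 0.296 + 1.000) = min(1, 1.704) = 1.000
a ⊗ b = max(0, 0.704 + 0.894 − 1) = max(0, 0.598) = 0.598
~(a ⊗ b) = 1 − 0.598 = 0.402
~~(a ⊗ b) = 1 − 0.402 = 0.598
(~a → (0 ⊕ (c → b))) → ~~(a ⊗ b) = min(1, 1 − 1.000 + 0.598) = min(1, 0.598) = 0.598
~((~a → (0 ⊕ (c → b))) → ~~(a ⊗ b)) = 1 − 0.598 = 0.402

0.402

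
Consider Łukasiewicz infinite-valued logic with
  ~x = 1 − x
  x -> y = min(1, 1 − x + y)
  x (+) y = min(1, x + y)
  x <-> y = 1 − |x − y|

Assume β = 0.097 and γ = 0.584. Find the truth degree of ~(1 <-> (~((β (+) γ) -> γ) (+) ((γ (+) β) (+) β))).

β (+) γ = min(1, 0.097 + 0.584) = min(1, 0.681) = 0.681
(β (+) γ) -> γ = min(1, 1 − 0.681 + 0.584) = min(1, 0.903) = 0.903
~((β (+) γ) -> γ) = 1 − 0.903 = 0.097
γ (+) β = min(1, 0.584 + 0.097) = min(1, 0.681) = 0.681
(γ (+) β) (+) β = min(1, 0.681 + 0.097) = min(1, 0.778) = 0.778
~((β (+) γ) -> γ) (+) ((γ (+) β) (+) β) = min(1, 0.097 + 0.778) = min(1, 0.875) = 0.875
1 <-> (~((β (+) γ) -> γ) (+) ((γ (+) β) (+) β)) = 1 − |1.000 − 0.875| = 1 − 0.125 = 0.875
~(1 <-> (~((β (+) γ) -> γ) (+) ((γ (+) β) (+) β))) = 1 − 0.875 = 0.125

0.125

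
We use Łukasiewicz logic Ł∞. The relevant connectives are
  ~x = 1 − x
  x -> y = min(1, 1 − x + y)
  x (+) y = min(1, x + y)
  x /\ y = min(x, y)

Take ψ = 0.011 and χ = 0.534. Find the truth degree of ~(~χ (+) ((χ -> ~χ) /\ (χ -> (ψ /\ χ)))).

~χ = 1 − 0.534 = 0.466
χ -> ~χ = min(1, 1 − 0.534 + 0.466) = min(1, 0.932) = 0.932
ψ /\ χ = min(0.011, 0.534) = 0.011
χ -> (ψ /\ χ) = min(1, 1 − 0.534 + 0.011) = min(1, 0.477) = 0.477
(χ -> ~χ) /\ (χ -> (ψ /\ χ)) = min(0.932, 0.477) = 0.477
~χ (+) ((χ -> ~χ) /\ (χ -> (ψ /\ χ))) = min(1, 0.466 + 0.477) = min(1, 0.943) = 0.943
~(~χ (+) ((χ -> ~χ) /\ (χ -> (ψ /\ χ)))) = 1 − 0.943 = 0.057

0.057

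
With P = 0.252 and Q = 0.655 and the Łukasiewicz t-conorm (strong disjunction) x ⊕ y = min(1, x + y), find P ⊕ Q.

0.907

P ⊕ Q = min(1, 0.252 + 0.655) = min(1, 0.907) = 0.907
For comparison, the Gödel t-conorm max(x, y) would give 0.655.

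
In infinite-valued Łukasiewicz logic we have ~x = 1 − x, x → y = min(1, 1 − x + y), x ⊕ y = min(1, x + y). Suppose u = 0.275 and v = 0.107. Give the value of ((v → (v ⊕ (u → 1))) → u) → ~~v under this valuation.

0.832

u → 1 = min(1, 1 − 0.275 + 1.000) = min(1, 1.725) = 1.000
v ⊕ (u → 1) = min(1, 0.107 + 1.000) = min(1, 1.107) = 1.000
v → (v ⊕ (u → 1)) = min(1, 1 − 0.107 + 1.000) = min(1, 1.893) = 1.000
(v → (v ⊕ (u → 1))) → u = min(1, 1 − 1.000 + 0.275) = min(1, 0.275) = 0.275
~v = 1 − 0.107 = 0.893
~~v = 1 − 0.893 = 0.107
((v → (v ⊕ (u → 1))) → u) → ~~v = min(1, 1 − 0.275 + 0.107) = min(1, 0.832) = 0.832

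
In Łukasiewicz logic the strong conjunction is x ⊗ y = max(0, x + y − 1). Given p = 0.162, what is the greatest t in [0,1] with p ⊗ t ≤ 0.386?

The residuum of the Łukasiewicz t-norm gives the supremum: min(1, 1 − 0.162 + 0.386).
1 − 0.162 + 0.386 = 1.224, so t = min(1, 1.224) = 1.000.
Check: 0.162 ⊗ 1.000 = max(0, 0.162) = 0.162 ≤ 0.386.

1.000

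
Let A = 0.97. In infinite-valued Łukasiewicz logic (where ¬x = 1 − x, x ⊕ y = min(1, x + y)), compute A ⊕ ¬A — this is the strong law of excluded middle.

1.00

¬A = 1 − 0.97 = 0.03
A ⊕ ¬A = min(1, 0.97 + 0.03) = min(1, 1.00) = 1.00
(As expected: always 1 in Ł∞ since a ⊕ (1−a) = 1.)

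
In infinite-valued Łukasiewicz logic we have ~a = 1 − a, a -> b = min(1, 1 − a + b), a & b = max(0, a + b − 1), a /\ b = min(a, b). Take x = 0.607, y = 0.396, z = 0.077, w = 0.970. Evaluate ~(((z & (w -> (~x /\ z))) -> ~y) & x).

~x = 1 − 0.607 = 0.393
~x /\ z = min(0.393, 0.077) = 0.077
w -> (~x /\ z) = min(1, 1 − 0.970 + 0.077) = min(1, 0.107) = 0.107
z & (w -> (~x /\ z)) = max(0, 0.077 + 0.107 − 1) = max(0, -0.816) = 0.000
~y = 1 − 0.396 = 0.604
(z & (w -> (~x /\ z))) -> ~y = min(1, 1 − 0.000 + 0.604) = min(1, 1.604) = 1.000
((z & (w -> (~x /\ z))) -> ~y) & x = max(0, 1.000 + 0.607 − 1) = max(0, 0.607) = 0.607
~(((z & (w -> (~x /\ z))) -> ~y) & x) = 1 − 0.607 = 0.393

0.393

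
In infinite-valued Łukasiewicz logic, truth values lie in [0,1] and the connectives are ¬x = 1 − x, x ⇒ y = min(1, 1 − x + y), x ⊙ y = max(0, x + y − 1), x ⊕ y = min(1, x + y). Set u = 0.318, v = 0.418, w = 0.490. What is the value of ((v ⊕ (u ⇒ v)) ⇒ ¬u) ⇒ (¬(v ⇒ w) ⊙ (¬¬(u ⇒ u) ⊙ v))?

0.318

u ⇒ v = min(1, 1 − 0.318 + 0.418) = min(1, 1.100) = 1.000
v ⊕ (u ⇒ v) = min(1, 0.418 + 1.000) = min(1, 1.418) = 1.000
¬u = 1 − 0.318 = 0.682
(v ⊕ (u ⇒ v)) ⇒ ¬u = min(1, 1 − 1.000 + 0.682) = min(1, 0.682) = 0.682
v ⇒ w = min(1, 1 − 0.418 + 0.490) = min(1, 1.072) = 1.000
¬(v ⇒ w) = 1 − 1.000 = 0.000
u ⇒ u = min(1, 1 − 0.318 + 0.318) = min(1, 1.000) = 1.000
¬(u ⇒ u) = 1 − 1.000 = 0.000
¬¬(u ⇒ u) = 1 − 0.000 = 1.000
¬¬(u ⇒ u) ⊙ v = max(0, 1.000 + 0.418 − 1) = max(0, 0.418) = 0.418
¬(v ⇒ w) ⊙ (¬¬(u ⇒ u) ⊙ v) = max(0, 0.000 + 0.418 − 1) = max(0, -0.582) = 0.000
((v ⊕ (u ⇒ v)) ⇒ ¬u) ⇒ (¬(v ⇒ w) ⊙ (¬¬(u ⇒ u) ⊙ v)) = min(1, 1 − 0.682 + 0.000) = min(1, 0.318) = 0.318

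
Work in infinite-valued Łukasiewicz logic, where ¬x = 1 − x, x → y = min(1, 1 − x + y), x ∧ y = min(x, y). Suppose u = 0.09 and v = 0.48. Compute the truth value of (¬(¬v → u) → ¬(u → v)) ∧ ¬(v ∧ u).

0.57

¬v = 1 − 0.48 = 0.52
¬v → u = min(1, 1 − 0.52 + 0.09) = min(1, 0.57) = 0.57
¬(¬v → u) = 1 − 0.57 = 0.43
u → v = min(1, 1 − 0.09 + 0.48) = min(1, 1.39) = 1.00
¬(u → v) = 1 − 1.00 = 0.00
¬(¬v → u) → ¬(u → v) = min(1, 1 − 0.43 + 0.00) = min(1, 0.57) = 0.57
v ∧ u = min(0.48, 0.09) = 0.09
¬(v ∧ u) = 1 − 0.09 = 0.91
(¬(¬v → u) → ¬(u → v)) ∧ ¬(v ∧ u) = min(0.57, 0.91) = 0.57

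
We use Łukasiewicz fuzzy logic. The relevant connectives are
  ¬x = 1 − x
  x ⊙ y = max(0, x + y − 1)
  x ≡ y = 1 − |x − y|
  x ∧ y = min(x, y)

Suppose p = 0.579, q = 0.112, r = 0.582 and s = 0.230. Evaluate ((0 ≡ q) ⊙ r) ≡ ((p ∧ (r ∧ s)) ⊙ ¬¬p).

0.530

0 ≡ q = 1 − |0.000 − 0.112| = 1 − 0.112 = 0.888
(0 ≡ q) ⊙ r = max(0, 0.888 + 0.582 − 1) = max(0, 0.470) = 0.470
r ∧ s = min(0.582, 0.230) = 0.230
p ∧ (r ∧ s) = min(0.579, 0.230) = 0.230
¬p = 1 − 0.579 = 0.421
¬¬p = 1 − 0.421 = 0.579
(p ∧ (r ∧ s)) ⊙ ¬¬p = max(0, 0.230 + 0.579 − 1) = max(0, -0.191) = 0.000
((0 ≡ q) ⊙ r) ≡ ((p ∧ (r ∧ s)) ⊙ ¬¬p) = 1 − |0.470 − 0.000| = 1 − 0.470 = 0.530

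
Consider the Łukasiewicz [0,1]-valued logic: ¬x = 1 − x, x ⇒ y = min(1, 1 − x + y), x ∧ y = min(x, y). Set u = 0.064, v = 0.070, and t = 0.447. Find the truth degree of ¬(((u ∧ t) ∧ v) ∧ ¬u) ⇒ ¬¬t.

u ∧ t = min(0.064, 0.447) = 0.064
(u ∧ t) ∧ v = min(0.064, 0.070) = 0.064
¬u = 1 − 0.064 = 0.936
((u ∧ t) ∧ v) ∧ ¬u = min(0.064, 0.936) = 0.064
¬(((u ∧ t) ∧ v) ∧ ¬u) = 1 − 0.064 = 0.936
¬t = 1 − 0.447 = 0.553
¬¬t = 1 − 0.553 = 0.447
¬(((u ∧ t) ∧ v) ∧ ¬u) ⇒ ¬¬t = min(1, 1 − 0.936 + 0.447) = min(1, 0.511) = 0.511

0.511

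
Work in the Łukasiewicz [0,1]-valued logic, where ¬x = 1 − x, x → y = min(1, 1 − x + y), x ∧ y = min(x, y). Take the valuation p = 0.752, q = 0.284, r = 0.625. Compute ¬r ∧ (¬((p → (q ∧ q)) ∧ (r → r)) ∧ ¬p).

0.248

¬r = 1 − 0.625 = 0.375
q ∧ q = min(0.284, 0.284) = 0.284
p → (q ∧ q) = min(1, 1 − 0.752 + 0.284) = min(1, 0.532) = 0.532
r → r = min(1, 1 − 0.625 + 0.625) = min(1, 1.000) = 1.000
(p → (q ∧ q)) ∧ (r → r) = min(0.532, 1.000) = 0.532
¬((p → (q ∧ q)) ∧ (r → r)) = 1 − 0.532 = 0.468
¬p = 1 − 0.752 = 0.248
¬((p → (q ∧ q)) ∧ (r → r)) ∧ ¬p = min(0.468, 0.248) = 0.248
¬r ∧ (¬((p → (q ∧ q)) ∧ (r → r)) ∧ ¬p) = min(0.375, 0.248) = 0.248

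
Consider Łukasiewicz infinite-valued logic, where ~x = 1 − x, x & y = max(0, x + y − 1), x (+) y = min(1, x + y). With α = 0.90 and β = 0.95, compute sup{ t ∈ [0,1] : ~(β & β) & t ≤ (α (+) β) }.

1.00

β & β = max(0, 0.95 + 0.95 − 1) = max(0, 0.90) = 0.90
~(β & β) = 1 − 0.90 = 0.10
So the left factor is ~(β & β) = 0.10.
α (+) β = min(1, 0.90 + 0.95) = min(1, 1.85) = 1.00
So the right-hand bound is α (+) β = 1.00.
The residuum of the Łukasiewicz t-norm gives the supremum: min(1, 1 − 0.10 + 1.00).
1 − 0.10 + 1.00 = 1.90, so t = min(1, 1.90) = 1.00.
Check: 0.10 & 1.00 = max(0, 0.10) = 0.10 ≤ 1.00.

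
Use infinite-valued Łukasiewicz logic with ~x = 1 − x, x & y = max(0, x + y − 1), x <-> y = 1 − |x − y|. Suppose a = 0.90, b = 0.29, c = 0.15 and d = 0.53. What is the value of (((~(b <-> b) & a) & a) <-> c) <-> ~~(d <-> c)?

b <-> b = 1 − |0.29 − 0.29| = 1 − 0.00 = 1.00
~(b <-> b) = 1 − 1.00 = 0.00
~(b <-> b) & a = max(0, 0.00 + 0.90 − 1) = max(0, -0.10) = 0.00
(~(b <-> b) & a) & a = max(0, 0.00 + 0.90 − 1) = max(0, -0.10) = 0.00
((~(b <-> b) & a) & a) <-> c = 1 − |0.00 − 0.15| = 1 − 0.15 = 0.85
d <-> c = 1 − |0.53 − 0.15| = 1 − 0.38 = 0.62
~(d <-> c) = 1 − 0.62 = 0.38
~~(d <-> c) = 1 − 0.38 = 0.62
(((~(b <-> b) & a) & a) <-> c) <-> ~~(d <-> c) = 1 − |0.85 − 0.62| = 1 − 0.23 = 0.77

0.77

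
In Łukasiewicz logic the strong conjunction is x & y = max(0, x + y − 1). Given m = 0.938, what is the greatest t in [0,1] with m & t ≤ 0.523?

0.585

The residuum of the Łukasiewicz t-norm gives the supremum: min(1, 1 − 0.938 + 0.523).
1 − 0.938 + 0.523 = 0.585, so t = min(1, 0.585) = 0.585.
Check: 0.938 & 0.585 = max(0, 0.523) = 0.523 ≤ 0.523.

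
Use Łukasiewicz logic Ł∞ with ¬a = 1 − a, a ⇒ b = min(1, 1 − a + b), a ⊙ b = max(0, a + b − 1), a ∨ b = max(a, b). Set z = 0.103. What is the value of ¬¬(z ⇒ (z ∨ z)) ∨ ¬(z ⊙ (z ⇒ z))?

1.000

z ∨ z = max(0.103, 0.103) = 0.103
z ⇒ (z ∨ z) = min(1, 1 − 0.103 + 0.103) = min(1, 1.000) = 1.000
¬(z ⇒ (z ∨ z)) = 1 − 1.000 = 0.000
¬¬(z ⇒ (z ∨ z)) = 1 − 0.000 = 1.000
z ⇒ z = min(1, 1 − 0.103 + 0.103) = min(1, 1.000) = 1.000
z ⊙ (z ⇒ z) = max(0, 0.103 + 1.000 − 1) = max(0, 0.103) = 0.103
¬(z ⊙ (z ⇒ z)) = 1 − 0.103 = 0.897
¬¬(z ⇒ (z ∨ z)) ∨ ¬(z ⊙ (z ⇒ z)) = max(1.000, 0.897) = 1.000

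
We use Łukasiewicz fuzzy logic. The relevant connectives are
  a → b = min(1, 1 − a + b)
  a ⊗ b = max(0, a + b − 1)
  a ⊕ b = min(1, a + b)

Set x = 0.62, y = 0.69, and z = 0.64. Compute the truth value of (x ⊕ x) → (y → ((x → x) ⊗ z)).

0.95

x ⊕ x = min(1, 0.62 + 0.62) = min(1, 1.24) = 1.00
x → x = min(1, 1 − 0.62 + 0.62) = min(1, 1.00) = 1.00
(x → x) ⊗ z = max(0, 1.00 + 0.64 − 1) = max(0, 0.64) = 0.64
y → ((x → x) ⊗ z) = min(1, 1 − 0.69 + 0.64) = min(1, 0.95) = 0.95
(x ⊕ x) → (y → ((x → x) ⊗ z)) = min(1, 1 − 1.00 + 0.95) = min(1, 0.95) = 0.95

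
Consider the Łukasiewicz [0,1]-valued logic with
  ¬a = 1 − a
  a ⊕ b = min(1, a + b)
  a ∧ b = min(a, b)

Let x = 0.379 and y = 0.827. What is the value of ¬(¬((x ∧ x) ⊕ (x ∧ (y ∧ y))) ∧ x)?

0.758

x ∧ x = min(0.379, 0.379) = 0.379
y ∧ y = min(0.827, 0.827) = 0.827
x ∧ (y ∧ y) = min(0.379, 0.827) = 0.379
(x ∧ x) ⊕ (x ∧ (y ∧ y)) = min(1, 0.379 + 0.379) = min(1, 0.758) = 0.758
¬((x ∧ x) ⊕ (x ∧ (y ∧ y))) = 1 − 0.758 = 0.242
¬((x ∧ x) ⊕ (x ∧ (y ∧ y))) ∧ x = min(0.242, 0.379) = 0.242
¬(¬((x ∧ x) ⊕ (x ∧ (y ∧ y))) ∧ x) = 1 − 0.242 = 0.758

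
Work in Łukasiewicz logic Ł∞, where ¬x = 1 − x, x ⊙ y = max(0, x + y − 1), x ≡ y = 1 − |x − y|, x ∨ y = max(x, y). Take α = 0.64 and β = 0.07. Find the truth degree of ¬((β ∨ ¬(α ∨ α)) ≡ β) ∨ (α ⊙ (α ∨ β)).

0.29

α ∨ α = max(0.64, 0.64) = 0.64
¬(α ∨ α) = 1 − 0.64 = 0.36
β ∨ ¬(α ∨ α) = max(0.07, 0.36) = 0.36
(β ∨ ¬(α ∨ α)) ≡ β = 1 − |0.36 − 0.07| = 1 − 0.29 = 0.71
¬((β ∨ ¬(α ∨ α)) ≡ β) = 1 − 0.71 = 0.29
α ∨ β = max(0.64, 0.07) = 0.64
α ⊙ (α ∨ β) = max(0, 0.64 + 0.64 − 1) = max(0, 0.28) = 0.28
¬((β ∨ ¬(α ∨ α)) ≡ β) ∨ (α ⊙ (α ∨ β)) = max(0.29, 0.28) = 0.29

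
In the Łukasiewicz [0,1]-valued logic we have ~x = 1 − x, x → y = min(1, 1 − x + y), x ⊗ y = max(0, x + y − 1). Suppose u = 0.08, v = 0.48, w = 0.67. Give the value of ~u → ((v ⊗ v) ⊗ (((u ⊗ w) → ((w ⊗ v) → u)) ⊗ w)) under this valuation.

~u = 1 − 0.08 = 0.92
v ⊗ v = max(0, 0.48 + 0.48 − 1) = max(0, -0.04) = 0.00
u ⊗ w = max(0, 0.08 + 0.67 − 1) = max(0, -0.25) = 0.00
w ⊗ v = max(0, 0.67 + 0.48 − 1) = max(0, 0.15) = 0.15
(w ⊗ v) → u = min(1, 1 − 0.15 + 0.08) = min(1, 0.93) = 0.93
(u ⊗ w) → ((w ⊗ v) → u) = min(1, 1 − 0.00 + 0.93) = min(1, 1.93) = 1.00
((u ⊗ w) → ((w ⊗ v) → u)) ⊗ w = max(0, 1.00 + 0.67 − 1) = max(0, 0.67) = 0.67
(v ⊗ v) ⊗ (((u ⊗ w) → ((w ⊗ v) → u)) ⊗ w) = max(0, 0.00 + 0.67 − 1) = max(0, -0.33) = 0.00
~u → ((v ⊗ v) ⊗ (((u ⊗ w) → ((w ⊗ v) → u)) ⊗ w)) = min(1, 1 − 0.92 + 0.00) = min(1, 0.08) = 0.08

0.08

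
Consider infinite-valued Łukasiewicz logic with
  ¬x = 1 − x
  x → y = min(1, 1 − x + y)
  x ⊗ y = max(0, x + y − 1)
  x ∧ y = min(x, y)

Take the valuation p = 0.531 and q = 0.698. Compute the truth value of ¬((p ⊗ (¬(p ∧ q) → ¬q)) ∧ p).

p ∧ q = min(0.531, 0.698) = 0.531
¬(p ∧ q) = 1 − 0.531 = 0.469
¬q = 1 − 0.698 = 0.302
¬(p ∧ q) → ¬q = min(1, 1 − 0.469 + 0.302) = min(1, 0.833) = 0.833
p ⊗ (¬(p ∧ q) → ¬q) = max(0, 0.531 + 0.833 − 1) = max(0, 0.364) = 0.364
(p ⊗ (¬(p ∧ q) → ¬q)) ∧ p = min(0.364, 0.531) = 0.364
¬((p ⊗ (¬(p ∧ q) → ¬q)) ∧ p) = 1 − 0.364 = 0.636

0.636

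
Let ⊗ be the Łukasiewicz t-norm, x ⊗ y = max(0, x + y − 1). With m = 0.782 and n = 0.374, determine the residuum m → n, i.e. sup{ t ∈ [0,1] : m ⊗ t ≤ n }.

The residuum of the Łukasiewicz t-norm gives the supremum: min(1, 1 − 0.782 + 0.374).
1 − 0.782 + 0.374 = 0.592, so t = min(1, 0.592) = 0.592.
Check: 0.782 ⊗ 0.592 = max(0, 0.374) = 0.374 ≤ 0.374.

0.592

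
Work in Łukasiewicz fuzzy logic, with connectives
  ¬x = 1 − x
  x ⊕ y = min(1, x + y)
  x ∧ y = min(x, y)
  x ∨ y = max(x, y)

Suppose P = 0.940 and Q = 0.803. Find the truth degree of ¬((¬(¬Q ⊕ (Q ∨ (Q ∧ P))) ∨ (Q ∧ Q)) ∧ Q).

0.197

¬Q = 1 − 0.803 = 0.197
Q ∧ P = min(0.803, 0.940) = 0.803
Q ∨ (Q ∧ P) = max(0.803, 0.803) = 0.803
¬Q ⊕ (Q ∨ (Q ∧ P)) = min(1, 0.197 + 0.803) = min(1, 1.000) = 1.000
¬(¬Q ⊕ (Q ∨ (Q ∧ P))) = 1 − 1.000 = 0.000
Q ∧ Q = min(0.803, 0.803) = 0.803
¬(¬Q ⊕ (Q ∨ (Q ∧ P))) ∨ (Q ∧ Q) = max(0.000, 0.803) = 0.803
(¬(¬Q ⊕ (Q ∨ (Q ∧ P))) ∨ (Q ∧ Q)) ∧ Q = min(0.803, 0.803) = 0.803
¬((¬(¬Q ⊕ (Q ∨ (Q ∧ P))) ∨ (Q ∧ Q)) ∧ Q) = 1 − 0.803 = 0.197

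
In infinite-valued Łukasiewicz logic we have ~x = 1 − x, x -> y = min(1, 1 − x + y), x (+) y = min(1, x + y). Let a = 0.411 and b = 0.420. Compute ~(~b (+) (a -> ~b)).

0.000

~b = 1 − 0.420 = 0.580
a -> ~b = min(1, 1 − 0.411 + 0.580) = min(1, 1.169) = 1.000
~b (+) (a -> ~b) = min(1, 0.580 + 1.000) = min(1, 1.580) = 1.000
~(~b (+) (a -> ~b)) = 1 − 1.000 = 0.000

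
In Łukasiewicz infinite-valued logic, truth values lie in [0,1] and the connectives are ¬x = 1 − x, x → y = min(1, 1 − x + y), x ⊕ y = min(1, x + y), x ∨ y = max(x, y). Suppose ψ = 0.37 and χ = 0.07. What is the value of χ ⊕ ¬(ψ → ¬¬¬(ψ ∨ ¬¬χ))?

¬χ = 1 − 0.07 = 0.93
¬¬χ = 1 − 0.93 = 0.07
ψ ∨ ¬¬χ = max(0.37, 0.07) = 0.37
¬(ψ ∨ ¬¬χ) = 1 − 0.37 = 0.63
¬¬(ψ ∨ ¬¬χ) = 1 − 0.63 = 0.37
¬¬¬(ψ ∨ ¬¬χ) = 1 − 0.37 = 0.63
ψ → ¬¬¬(ψ ∨ ¬¬χ) = min(1, 1 − 0.37 + 0.63) = min(1, 1.26) = 1.00
¬(ψ → ¬¬¬(ψ ∨ ¬¬χ)) = 1 − 1.00 = 0.00
χ ⊕ ¬(ψ → ¬¬¬(ψ ∨ ¬¬χ)) = min(1, 0.07 + 0.00) = min(1, 0.07) = 0.07

0.07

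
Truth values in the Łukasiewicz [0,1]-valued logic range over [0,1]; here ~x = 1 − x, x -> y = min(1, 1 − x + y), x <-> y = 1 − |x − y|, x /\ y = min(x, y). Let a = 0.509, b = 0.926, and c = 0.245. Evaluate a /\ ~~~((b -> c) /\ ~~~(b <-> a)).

b -> c = min(1, 1 − 0.926 + 0.245) = min(1, 0.319) = 0.319
b <-> a = 1 − |0.926 − 0.509| = 1 − 0.417 = 0.583
~(b <-> a) = 1 − 0.583 = 0.417
~~(b <-> a) = 1 − 0.417 = 0.583
~~~(b <-> a) = 1 − 0.583 = 0.417
(b -> c) /\ ~~~(b <-> a) = min(0.319, 0.417) = 0.319
~((b -> c) /\ ~~~(b <-> a)) = 1 − 0.319 = 0.681
~~((b -> c) /\ ~~~(b <-> a)) = 1 − 0.681 = 0.319
~~~((b -> c) /\ ~~~(b <-> a)) = 1 − 0.319 = 0.681
a /\ ~~~((b -> c) /\ ~~~(b <-> a)) = min(0.509, 0.681) = 0.509

0.509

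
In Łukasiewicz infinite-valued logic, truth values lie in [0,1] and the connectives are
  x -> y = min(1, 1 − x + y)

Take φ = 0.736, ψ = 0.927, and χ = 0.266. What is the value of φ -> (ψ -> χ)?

ψ -> χ = min(1, 1 − 0.927 + 0.266) = min(1, 0.339) = 0.339
φ -> (ψ -> χ) = min(1, 1 − 0.736 + 0.339) = min(1, 0.603) = 0.603

0.603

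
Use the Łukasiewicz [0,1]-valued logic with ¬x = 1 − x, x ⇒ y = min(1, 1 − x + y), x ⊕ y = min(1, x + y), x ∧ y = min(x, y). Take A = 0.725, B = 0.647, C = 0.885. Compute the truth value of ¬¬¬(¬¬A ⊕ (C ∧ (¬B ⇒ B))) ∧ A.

¬A = 1 − 0.725 = 0.275
¬¬A = 1 − 0.275 = 0.725
¬B = 1 − 0.647 = 0.353
¬B ⇒ B = min(1, 1 − 0.353 + 0.647) = min(1, 1.294) = 1.000
C ∧ (¬B ⇒ B) = min(0.885, 1.000) = 0.885
¬¬A ⊕ (C ∧ (¬B ⇒ B)) = min(1, 0.725 + 0.885) = min(1, 1.610) = 1.000
¬(¬¬A ⊕ (C ∧ (¬B ⇒ B))) = 1 − 1.000 = 0.000
¬¬(¬¬A ⊕ (C ∧ (¬B ⇒ B))) = 1 − 0.000 = 1.000
¬¬¬(¬¬A ⊕ (C ∧ (¬B ⇒ B))) = 1 − 1.000 = 0.000
¬¬¬(¬¬A ⊕ (C ∧ (¬B ⇒ B))) ∧ A = min(0.000, 0.725) = 0.000

0.000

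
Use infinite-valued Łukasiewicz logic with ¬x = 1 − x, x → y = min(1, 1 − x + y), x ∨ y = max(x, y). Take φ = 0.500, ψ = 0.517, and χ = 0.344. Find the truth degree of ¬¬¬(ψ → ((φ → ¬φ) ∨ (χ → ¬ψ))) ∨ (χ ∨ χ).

0.344

¬φ = 1 − 0.500 = 0.500
φ → ¬φ = min(1, 1 − 0.500 + 0.500) = min(1, 1.000) = 1.000
¬ψ = 1 − 0.517 = 0.483
χ → ¬ψ = min(1, 1 − 0.344 + 0.483) = min(1, 1.139) = 1.000
(φ → ¬φ) ∨ (χ → ¬ψ) = max(1.000, 1.000) = 1.000
ψ → ((φ → ¬φ) ∨ (χ → ¬ψ)) = min(1, 1 − 0.517 + 1.000) = min(1, 1.483) = 1.000
¬(ψ → ((φ → ¬φ) ∨ (χ → ¬ψ))) = 1 − 1.000 = 0.000
¬¬(ψ → ((φ → ¬φ) ∨ (χ → ¬ψ))) = 1 − 0.000 = 1.000
¬¬¬(ψ → ((φ → ¬φ) ∨ (χ → ¬ψ))) = 1 − 1.000 = 0.000
χ ∨ χ = max(0.344, 0.344) = 0.344
¬¬¬(ψ → ((φ → ¬φ) ∨ (χ → ¬ψ))) ∨ (χ ∨ χ) = max(0.000, 0.344) = 0.344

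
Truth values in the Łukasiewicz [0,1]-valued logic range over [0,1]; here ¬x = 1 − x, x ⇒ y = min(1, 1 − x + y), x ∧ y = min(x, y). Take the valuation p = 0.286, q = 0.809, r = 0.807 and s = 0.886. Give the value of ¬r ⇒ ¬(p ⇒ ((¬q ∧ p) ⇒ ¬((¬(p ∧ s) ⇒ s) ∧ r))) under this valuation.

¬r = 1 − 0.807 = 0.193
¬q = 1 − 0.809 = 0.191
¬q ∧ p = min(0.191, 0.286) = 0.191
p ∧ s = min(0.286, 0.886) = 0.286
¬(p ∧ s) = 1 − 0.286 = 0.714
¬(p ∧ s) ⇒ s = min(1, 1 − 0.714 + 0.886) = min(1, 1.172) = 1.000
(¬(p ∧ s) ⇒ s) ∧ r = min(1.000, 0.807) = 0.807
¬((¬(p ∧ s) ⇒ s) ∧ r) = 1 − 0.807 = 0.193
(¬q ∧ p) ⇒ ¬((¬(p ∧ s) ⇒ s) ∧ r) = min(1, 1 − 0.191 + 0.193) = min(1, 1.002) = 1.000
p ⇒ ((¬q ∧ p) ⇒ ¬((¬(p ∧ s) ⇒ s) ∧ r)) = min(1, 1 − 0.286 + 1.000) = min(1, 1.714) = 1.000
¬(p ⇒ ((¬q ∧ p) ⇒ ¬((¬(p ∧ s) ⇒ s) ∧ r))) = 1 − 1.000 = 0.000
¬r ⇒ ¬(p ⇒ ((¬q ∧ p) ⇒ ¬((¬(p ∧ s) ⇒ s) ∧ r))) = min(1, 1 − 0.193 + 0.000) = min(1, 0.807) = 0.807

0.807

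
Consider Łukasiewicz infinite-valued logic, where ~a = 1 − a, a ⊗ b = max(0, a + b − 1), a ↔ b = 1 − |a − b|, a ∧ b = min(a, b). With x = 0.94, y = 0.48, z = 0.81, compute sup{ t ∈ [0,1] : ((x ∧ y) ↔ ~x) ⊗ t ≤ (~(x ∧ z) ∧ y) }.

0.61

x ∧ y = min(0.94, 0.48) = 0.48
~x = 1 − 0.94 = 0.06
(x ∧ y) ↔ ~x = 1 − |0.48 − 0.06| = 1 − 0.42 = 0.58
So the left factor is (x ∧ y) ↔ ~x = 0.58.
x ∧ z = min(0.94, 0.81) = 0.81
~(x ∧ z) = 1 − 0.81 = 0.19
~(x ∧ z) ∧ y = min(0.19, 0.48) = 0.19
So the right-hand bound is ~(x ∧ z) ∧ y = 0.19.
The residuum of the Łukasiewicz t-norm gives the supremum: min(1, 1 − 0.58 + 0.19).
1 − 0.58 + 0.19 = 0.61, so t = min(1, 0.61) = 0.61.
Check: 0.58 ⊗ 0.61 = max(0, 0.19) = 0.19 ≤ 0.19.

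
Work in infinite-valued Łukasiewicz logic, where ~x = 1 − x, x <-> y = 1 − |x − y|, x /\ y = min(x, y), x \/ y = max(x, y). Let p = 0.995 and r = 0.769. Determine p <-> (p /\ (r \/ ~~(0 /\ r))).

0 /\ r = min(0.000, 0.769) = 0.000
~(0 /\ r) = 1 − 0.000 = 1.000
~~(0 /\ r) = 1 − 1.000 = 0.000
r \/ ~~(0 /\ r) = max(0.769, 0.000) = 0.769
p /\ (r \/ ~~(0 /\ r)) = min(0.995, 0.769) = 0.769
p <-> (p /\ (r \/ ~~(0 /\ r))) = 1 − |0.995 − 0.769| = 1 − 0.226 = 0.774

0.774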